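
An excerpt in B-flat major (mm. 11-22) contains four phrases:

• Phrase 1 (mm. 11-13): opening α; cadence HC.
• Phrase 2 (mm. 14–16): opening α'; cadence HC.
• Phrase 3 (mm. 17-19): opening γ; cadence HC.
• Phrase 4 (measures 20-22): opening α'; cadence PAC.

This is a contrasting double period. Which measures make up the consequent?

measures 17–22

In a double period the first pair of phrases (ending half cadence) is the large antecedent and the second pair (ending perfect authentic cadence) is the large consequent; the consequent is measures 17–22.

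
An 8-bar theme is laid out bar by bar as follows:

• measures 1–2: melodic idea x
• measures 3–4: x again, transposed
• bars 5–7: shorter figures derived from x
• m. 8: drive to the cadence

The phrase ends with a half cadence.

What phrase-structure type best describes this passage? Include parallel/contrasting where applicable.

sentence

Basic idea (mm. 1–2) + its repetition (mm. 3–4) form the presentation; fragmentation and cadence (measures 5–8) form the continuation — the 8-bar whole is a sentence.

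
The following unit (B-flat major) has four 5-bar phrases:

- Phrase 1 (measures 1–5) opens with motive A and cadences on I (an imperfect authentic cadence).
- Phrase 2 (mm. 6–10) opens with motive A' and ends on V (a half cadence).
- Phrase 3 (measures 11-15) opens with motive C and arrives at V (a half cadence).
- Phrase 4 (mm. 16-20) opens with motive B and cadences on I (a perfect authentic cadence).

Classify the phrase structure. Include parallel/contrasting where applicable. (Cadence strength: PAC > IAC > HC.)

contrasting double period

Four phrases in two halves: the first half (measures 1-10) ends with a half cadence, the second (mm. 11-20) with a perfect authentic cadence — a large antecedent–consequent pair, i.e. a double period.
Phrase 3 begins with different material from phrase 1, making it contrasting.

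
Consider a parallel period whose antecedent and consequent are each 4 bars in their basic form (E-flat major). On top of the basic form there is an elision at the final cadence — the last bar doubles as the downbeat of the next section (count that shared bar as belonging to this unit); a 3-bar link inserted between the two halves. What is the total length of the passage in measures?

Basic parallel period: 4 + 4 = 8 bars.
8 (basic form) + 3 (link) = 11.
The elision shares a bar with the next section but does not change this unit's count.

11 measures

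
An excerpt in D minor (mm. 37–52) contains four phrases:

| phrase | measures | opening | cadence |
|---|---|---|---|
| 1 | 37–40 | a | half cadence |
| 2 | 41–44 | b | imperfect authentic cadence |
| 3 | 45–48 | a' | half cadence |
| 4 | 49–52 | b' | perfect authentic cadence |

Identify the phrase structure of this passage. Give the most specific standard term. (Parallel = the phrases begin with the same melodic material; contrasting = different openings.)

parallel double period

Four phrases in two halves: the first half (measures 37–44) ends with an imperfect authentic cadence, the second (mm. 45–52) with a perfect authentic cadence — a large antecedent–consequent pair, i.e. a double period.
Phrase 3 begins with the same material as phrase 1, making it parallel.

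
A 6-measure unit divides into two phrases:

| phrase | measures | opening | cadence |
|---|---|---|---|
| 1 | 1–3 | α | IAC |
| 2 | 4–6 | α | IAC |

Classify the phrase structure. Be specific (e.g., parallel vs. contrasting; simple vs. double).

Both phrases have the same opening (α) and the same cadence (imperfect authentic cadence): the second is a restatement, not a consequent, so this is a repeated phrase rather than a period.

repeated phrase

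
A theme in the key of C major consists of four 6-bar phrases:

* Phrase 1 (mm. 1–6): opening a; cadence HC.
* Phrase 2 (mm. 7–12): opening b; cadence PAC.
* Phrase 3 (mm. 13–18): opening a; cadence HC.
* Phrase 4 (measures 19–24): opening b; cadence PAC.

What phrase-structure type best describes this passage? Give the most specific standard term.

repeated period

The cadence pattern HC–PAC–HC–PAC is weak–strong twice, and phrases 3–4 restate phrases 1–2: a period heard twice, not a double period (which would end weakly at phrase 2).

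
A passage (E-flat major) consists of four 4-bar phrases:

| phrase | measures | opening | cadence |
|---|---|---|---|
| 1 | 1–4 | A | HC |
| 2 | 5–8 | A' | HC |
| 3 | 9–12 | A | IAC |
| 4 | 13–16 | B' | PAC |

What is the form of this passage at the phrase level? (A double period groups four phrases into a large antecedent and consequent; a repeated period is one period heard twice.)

Four phrases in two halves: the first half (mm. 1–8) ends with a half cadence, the second (mm. 9–16) with a perfect authentic cadence — a large antecedent–consequent pair, i.e. a double period.
Phrase 3 begins with the same material as phrase 1, making it parallel.

parallel double period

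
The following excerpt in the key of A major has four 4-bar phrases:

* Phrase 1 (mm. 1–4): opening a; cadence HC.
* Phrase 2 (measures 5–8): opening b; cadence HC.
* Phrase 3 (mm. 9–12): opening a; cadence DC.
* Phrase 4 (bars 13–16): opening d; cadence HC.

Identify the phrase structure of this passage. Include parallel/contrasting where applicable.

Phrase 4 ends with a half cadence, no stronger than phrase 2's half cadence, so the four phrases do not form a double period; nor do phrases 3–4 duplicate 1–2, so it is not a repeated period. With no phrase reaching a conclusive cadence, the passage is a phrase group.

phrase group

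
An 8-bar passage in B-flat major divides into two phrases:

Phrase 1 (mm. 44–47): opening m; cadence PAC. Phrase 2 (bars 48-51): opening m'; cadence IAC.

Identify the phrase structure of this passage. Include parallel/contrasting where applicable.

phrase group

The second phrase closes with an imperfect authentic cadence, which is not stronger than the first phrase's perfect authentic cadence; without a weak→strong cadential pair there is no antecedent–consequent relationship, so this is a phrase group rather than a period.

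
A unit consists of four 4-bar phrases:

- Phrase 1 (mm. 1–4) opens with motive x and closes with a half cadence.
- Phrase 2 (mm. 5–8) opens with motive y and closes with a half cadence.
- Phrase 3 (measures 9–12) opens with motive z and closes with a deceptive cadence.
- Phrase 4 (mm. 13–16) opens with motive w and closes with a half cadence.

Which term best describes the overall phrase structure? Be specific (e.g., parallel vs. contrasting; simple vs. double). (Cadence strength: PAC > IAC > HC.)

phrase group

Phrase 4 ends with a half cadence, no stronger than phrase 2's half cadence, so the four phrases do not form a double period; nor do phrases 3–4 duplicate 1–2, so it is not a repeated period. With no phrase reaching a conclusive cadence, the passage is a phrase group.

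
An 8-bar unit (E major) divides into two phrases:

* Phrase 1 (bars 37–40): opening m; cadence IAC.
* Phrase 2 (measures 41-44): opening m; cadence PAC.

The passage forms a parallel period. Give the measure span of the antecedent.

measures 37–40

The phrase ending with the weaker cadence (imperfect authentic cadence) is the antecedent; the one ending more conclusively (perfect authentic cadence) is the consequent. The antecedent is measures 37–40.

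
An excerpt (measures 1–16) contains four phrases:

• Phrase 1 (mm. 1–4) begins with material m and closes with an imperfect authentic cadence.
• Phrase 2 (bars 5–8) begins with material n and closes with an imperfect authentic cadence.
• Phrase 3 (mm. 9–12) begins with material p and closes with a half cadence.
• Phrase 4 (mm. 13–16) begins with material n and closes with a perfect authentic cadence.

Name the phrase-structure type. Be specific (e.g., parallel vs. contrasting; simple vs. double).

Four phrases in two halves: the first half (mm. 1-8) ends with an imperfect authentic cadence, the second (measures 9–16) with a perfect authentic cadence — a large antecedent–consequent pair, i.e. a double period.
Phrase 3 begins with different material from phrase 1, making it contrasting.

contrasting double period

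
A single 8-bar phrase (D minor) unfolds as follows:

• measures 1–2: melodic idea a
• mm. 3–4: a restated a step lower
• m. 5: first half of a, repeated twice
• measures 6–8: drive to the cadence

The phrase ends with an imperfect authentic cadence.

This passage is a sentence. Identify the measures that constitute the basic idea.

The presentation of a sentence is the basic idea (mm. 1–2) plus its repetition (bars 3–4); the basic idea is therefore measures 1–2.

measures 1–2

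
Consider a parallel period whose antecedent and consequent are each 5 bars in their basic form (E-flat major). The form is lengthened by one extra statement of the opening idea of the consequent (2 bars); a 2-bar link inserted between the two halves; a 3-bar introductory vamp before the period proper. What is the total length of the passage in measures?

17 measures

Basic parallel period: 5 + 5 = 10 bars.
10 (basic form) + 2 (extra statement) + 2 (link) + 3 (introduction) = 17.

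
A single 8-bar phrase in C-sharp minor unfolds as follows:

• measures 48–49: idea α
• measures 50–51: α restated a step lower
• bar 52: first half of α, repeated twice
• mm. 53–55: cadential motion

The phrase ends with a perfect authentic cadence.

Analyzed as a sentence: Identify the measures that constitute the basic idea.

measures 48–49

The presentation of a sentence is the basic idea (bars 48–49) plus its repetition (measures 50-51); the basic idea is therefore mm. 48–49.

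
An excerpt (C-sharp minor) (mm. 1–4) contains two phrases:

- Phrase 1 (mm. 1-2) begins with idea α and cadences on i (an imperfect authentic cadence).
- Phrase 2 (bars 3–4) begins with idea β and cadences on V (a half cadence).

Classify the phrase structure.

phrase group

The second phrase closes with a half cadence, which is not stronger than the first phrase's imperfect authentic cadence; without a weak→strong cadential pair there is no antecedent–consequent relationship, so this is a phrase group rather than a period.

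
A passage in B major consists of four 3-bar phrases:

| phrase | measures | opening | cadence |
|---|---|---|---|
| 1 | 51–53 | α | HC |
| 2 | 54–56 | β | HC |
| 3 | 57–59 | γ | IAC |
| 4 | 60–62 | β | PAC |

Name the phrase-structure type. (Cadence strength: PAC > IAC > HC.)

contrasting double period

Four phrases in two halves: the first half (mm. 51–56) ends with a half cadence, the second (mm. 57-62) with a perfect authentic cadence — a large antecedent–consequent pair, i.e. a double period.
Phrase 3 begins with different material from phrase 1, making it contrasting.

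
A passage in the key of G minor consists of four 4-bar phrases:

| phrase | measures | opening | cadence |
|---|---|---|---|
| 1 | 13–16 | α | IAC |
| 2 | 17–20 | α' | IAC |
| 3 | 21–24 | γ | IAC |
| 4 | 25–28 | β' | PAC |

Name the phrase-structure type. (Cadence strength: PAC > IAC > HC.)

contrasting double period

Four phrases in two halves: the first half (mm. 13–20) ends with an imperfect authentic cadence, the second (mm. 21–28) with a perfect authentic cadence — a large antecedent–consequent pair, i.e. a double period.
Phrase 3 begins with different material from phrase 1, making it contrasting.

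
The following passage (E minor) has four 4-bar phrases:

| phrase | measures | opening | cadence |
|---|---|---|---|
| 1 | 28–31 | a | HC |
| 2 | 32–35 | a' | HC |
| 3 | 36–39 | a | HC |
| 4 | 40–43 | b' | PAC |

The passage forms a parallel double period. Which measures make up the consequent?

In a double period the four phrases pair into a large antecedent (phrases 1–2, ending half cadence) and a large consequent (phrases 3–4, ending perfect authentic cadence). The consequent spans measures 36–43.

measures 36–43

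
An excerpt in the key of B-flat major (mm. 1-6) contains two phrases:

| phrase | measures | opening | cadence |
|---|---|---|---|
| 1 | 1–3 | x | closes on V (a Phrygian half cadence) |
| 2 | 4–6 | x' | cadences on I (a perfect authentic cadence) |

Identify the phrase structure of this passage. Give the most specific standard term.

Phrase 1 ends with a Phrygian half cadence (weaker) and phrase 2 with a perfect authentic cadence (stronger): antecedent + consequent = a period.
The two phrases open with the same material (x / x'), so the period is parallel.

parallel period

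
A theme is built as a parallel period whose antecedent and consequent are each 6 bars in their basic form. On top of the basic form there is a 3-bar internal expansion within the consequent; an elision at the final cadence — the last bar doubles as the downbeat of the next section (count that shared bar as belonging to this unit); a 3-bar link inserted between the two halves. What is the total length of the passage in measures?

18 measures

Basic parallel period: 6 + 6 = 12 bars.
12 (basic form) + 3 (internal expansion) + 3 (link) = 18.
The elision shares a bar with the next section but does not change this unit's count.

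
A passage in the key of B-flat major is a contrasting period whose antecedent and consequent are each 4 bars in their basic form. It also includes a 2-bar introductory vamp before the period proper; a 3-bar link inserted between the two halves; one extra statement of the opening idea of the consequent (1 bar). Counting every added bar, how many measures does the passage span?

14 measures

Basic contrasting period: 4 + 4 = 8 bars.
8 (basic form) + 2 (introduction) + 3 (link) + 1 (extra statement) = 14.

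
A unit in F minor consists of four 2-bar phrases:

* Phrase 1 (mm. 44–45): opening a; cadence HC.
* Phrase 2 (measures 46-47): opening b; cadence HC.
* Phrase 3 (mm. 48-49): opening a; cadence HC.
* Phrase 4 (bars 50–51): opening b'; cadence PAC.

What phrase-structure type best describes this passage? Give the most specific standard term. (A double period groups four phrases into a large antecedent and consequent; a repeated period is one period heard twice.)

parallel double period

Four phrases in two halves: the first half (mm. 44–47) ends with a half cadence, the second (mm. 48–51) with a perfect authentic cadence — a large antecedent–consequent pair, i.e. a double period.
Phrase 3 begins with the same material as phrase 1, making it parallel.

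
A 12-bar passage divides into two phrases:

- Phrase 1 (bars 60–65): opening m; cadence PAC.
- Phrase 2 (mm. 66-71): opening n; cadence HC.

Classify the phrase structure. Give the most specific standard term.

phrase group

The second phrase closes with a half cadence, which is not stronger than the first phrase's perfect authentic cadence; without a weak→strong cadential pair there is no antecedent–consequent relationship, so this is a phrase group rather than a period.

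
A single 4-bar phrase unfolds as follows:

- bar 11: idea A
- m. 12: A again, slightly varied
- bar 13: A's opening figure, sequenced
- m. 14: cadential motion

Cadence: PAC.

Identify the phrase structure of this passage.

Basic idea (m. 11) + its repetition (measure 12) form the presentation; fragmentation and cadence (mm. 13–14) form the continuation — the 4-bar whole is a sentence.

sentence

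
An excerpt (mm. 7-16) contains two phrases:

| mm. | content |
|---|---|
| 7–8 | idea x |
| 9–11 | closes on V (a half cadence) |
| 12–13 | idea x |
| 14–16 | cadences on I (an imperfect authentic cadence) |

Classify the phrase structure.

Phrase 1 ends with a half cadence (weaker) and phrase 2 with an imperfect authentic cadence (stronger): antecedent + consequent = a period.
The two phrases open with the same material (x / x), so the period is parallel.

parallel period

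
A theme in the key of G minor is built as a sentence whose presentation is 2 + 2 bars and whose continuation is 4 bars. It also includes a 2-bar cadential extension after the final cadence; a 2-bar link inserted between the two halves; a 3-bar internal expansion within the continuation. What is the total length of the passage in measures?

15 measures

Basic sentence: 2 + 2 + 4 = 8 bars.
8 (basic form) + 2 (cadential extension) + 2 (link) + 3 (internal expansion) = 15.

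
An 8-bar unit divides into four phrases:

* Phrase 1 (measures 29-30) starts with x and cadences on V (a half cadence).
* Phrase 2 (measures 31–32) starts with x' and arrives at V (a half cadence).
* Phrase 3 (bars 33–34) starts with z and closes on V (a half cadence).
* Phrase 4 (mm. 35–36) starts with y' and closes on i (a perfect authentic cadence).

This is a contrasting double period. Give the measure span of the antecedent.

measures 29–32

In a double period the first pair of phrases (ending half cadence) is the large antecedent and the second pair (ending perfect authentic cadence) is the large consequent; the antecedent is measures 29–32.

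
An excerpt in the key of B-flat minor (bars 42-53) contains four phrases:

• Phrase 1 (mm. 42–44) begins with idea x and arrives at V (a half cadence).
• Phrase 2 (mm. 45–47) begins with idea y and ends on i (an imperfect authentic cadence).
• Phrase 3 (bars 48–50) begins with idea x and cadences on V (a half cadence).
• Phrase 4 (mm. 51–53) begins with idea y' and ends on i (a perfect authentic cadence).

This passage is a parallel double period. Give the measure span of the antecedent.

In a double period the four phrases pair into a large antecedent (phrases 1–2, ending imperfect authentic cadence) and a large consequent (phrases 3–4, ending perfect authentic cadence). The antecedent spans mm. 42–47.

measures 42–47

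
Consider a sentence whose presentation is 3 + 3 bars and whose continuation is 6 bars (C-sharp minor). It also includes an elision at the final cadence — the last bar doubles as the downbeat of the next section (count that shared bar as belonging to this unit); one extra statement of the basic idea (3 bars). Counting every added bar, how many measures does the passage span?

15 measures

Basic sentence: 3 + 3 + 6 = 12 bars.
12 (basic form) + 3 (extra statement) = 15.
The elision shares a bar with the next section but does not change this unit's count.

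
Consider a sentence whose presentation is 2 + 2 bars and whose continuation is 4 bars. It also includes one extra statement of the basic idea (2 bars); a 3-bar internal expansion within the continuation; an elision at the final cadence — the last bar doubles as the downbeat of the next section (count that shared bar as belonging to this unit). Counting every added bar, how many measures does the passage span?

13 measures

Basic sentence: 2 + 2 + 4 = 8 bars.
8 (basic form) + 2 (extra statement) + 3 (internal expansion) = 13.
The elision shares a bar with the next section but does not change this unit's count.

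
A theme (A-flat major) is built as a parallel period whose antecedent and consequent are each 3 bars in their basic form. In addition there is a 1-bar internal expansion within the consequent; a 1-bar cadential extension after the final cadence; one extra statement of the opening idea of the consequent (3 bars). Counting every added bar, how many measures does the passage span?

11 measures

Basic parallel period: 3 + 3 = 6 bars.
6 (basic form) + 1 (internal expansion) + 1 (cadential extension) + 3 (extra statement) = 11.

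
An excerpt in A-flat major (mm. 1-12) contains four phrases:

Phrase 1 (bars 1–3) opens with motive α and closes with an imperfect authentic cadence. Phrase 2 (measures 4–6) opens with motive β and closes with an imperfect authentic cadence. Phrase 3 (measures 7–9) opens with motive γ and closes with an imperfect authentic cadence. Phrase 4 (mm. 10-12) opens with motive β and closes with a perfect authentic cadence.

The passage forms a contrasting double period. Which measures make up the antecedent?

measures 1–6

In a double period the first pair of phrases (ending imperfect authentic cadence) is the large antecedent and the second pair (ending perfect authentic cadence) is the large consequent; the antecedent is measures 1–6.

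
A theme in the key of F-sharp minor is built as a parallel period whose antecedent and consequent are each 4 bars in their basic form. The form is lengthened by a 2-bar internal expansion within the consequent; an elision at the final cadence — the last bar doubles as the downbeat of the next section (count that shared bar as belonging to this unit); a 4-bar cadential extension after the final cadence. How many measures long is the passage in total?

14 measures

Basic parallel period: 4 + 4 = 8 bars.
8 (basic form) + 2 (internal expansion) + 4 (cadential extension) = 14.
The elision shares a bar with the next section but does not change this unit's count.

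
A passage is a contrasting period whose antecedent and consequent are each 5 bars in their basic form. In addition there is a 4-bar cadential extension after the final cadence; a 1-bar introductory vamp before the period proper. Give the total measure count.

Basic contrasting period: 5 + 5 = 10 bars.
10 (basic form) + 4 (cadential extension) + 1 (introduction) = 15.

15 measures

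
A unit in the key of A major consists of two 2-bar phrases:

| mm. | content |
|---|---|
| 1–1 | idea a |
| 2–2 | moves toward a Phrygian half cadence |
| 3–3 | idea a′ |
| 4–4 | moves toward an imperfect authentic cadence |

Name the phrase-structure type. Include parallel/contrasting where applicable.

parallel period

Phrase 1 ends with a Phrygian half cadence (weaker) and phrase 2 with an imperfect authentic cadence (stronger): antecedent + consequent = a period.
The two phrases open with the same material (a / a′), so the period is parallel.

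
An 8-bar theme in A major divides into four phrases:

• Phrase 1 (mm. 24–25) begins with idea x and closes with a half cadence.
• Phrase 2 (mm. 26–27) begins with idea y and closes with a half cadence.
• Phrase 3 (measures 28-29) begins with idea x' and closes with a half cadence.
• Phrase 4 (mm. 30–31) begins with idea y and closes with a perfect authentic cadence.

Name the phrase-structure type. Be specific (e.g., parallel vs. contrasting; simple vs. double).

parallel double period

Four phrases in two halves: the first half (mm. 24–27) ends with a half cadence, the second (mm. 28–31) with a perfect authentic cadence — a large antecedent–consequent pair, i.e. a double period.
Phrase 3 begins with the same material as phrase 1, making it parallel.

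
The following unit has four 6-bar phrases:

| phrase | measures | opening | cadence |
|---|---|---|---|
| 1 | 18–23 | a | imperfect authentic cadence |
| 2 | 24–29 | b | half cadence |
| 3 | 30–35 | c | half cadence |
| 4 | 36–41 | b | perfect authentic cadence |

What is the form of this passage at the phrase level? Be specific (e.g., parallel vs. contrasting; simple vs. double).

contrasting double period

Four phrases in two halves: the first half (mm. 18–29) ends with a half cadence, the second (mm. 30–41) with a perfect authentic cadence — a large antecedent–consequent pair, i.e. a double period.
Phrase 3 begins with different material from phrase 1, making it contrasting.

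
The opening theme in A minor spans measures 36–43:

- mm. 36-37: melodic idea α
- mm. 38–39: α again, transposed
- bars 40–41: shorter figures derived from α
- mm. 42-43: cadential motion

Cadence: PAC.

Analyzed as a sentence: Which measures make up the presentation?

The presentation of a sentence is the basic idea (mm. 36–37) plus its repetition (mm. 38-39); the presentation is therefore mm. 36–39.

measures 36–39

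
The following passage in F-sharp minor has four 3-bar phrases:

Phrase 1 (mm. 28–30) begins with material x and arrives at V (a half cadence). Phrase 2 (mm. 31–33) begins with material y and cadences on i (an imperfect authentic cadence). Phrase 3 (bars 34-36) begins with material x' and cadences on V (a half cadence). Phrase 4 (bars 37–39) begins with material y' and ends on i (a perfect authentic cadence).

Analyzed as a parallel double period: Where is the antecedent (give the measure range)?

measures 28–33

In a double period the four phrases pair into a large antecedent (phrases 1–2, ending imperfect authentic cadence) and a large consequent (phrases 3–4, ending perfect authentic cadence). The antecedent spans mm. 28-33.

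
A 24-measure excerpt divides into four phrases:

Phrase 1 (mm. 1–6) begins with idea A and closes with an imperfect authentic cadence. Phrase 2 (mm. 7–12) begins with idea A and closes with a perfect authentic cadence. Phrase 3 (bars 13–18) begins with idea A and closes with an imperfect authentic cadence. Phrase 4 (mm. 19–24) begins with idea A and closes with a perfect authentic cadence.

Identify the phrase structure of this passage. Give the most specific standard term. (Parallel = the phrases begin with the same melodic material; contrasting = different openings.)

repeated period

The cadence pattern IAC–PAC–IAC–PAC is weak–strong twice, and phrases 3–4 restate phrases 1–2: a period heard twice, not a double period (which would end weakly at phrase 2).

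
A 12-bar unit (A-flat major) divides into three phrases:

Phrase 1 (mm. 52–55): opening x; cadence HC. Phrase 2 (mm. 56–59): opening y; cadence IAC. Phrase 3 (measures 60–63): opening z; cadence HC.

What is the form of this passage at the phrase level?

phrase group

The final phrase closes with a half cadence, which is not stronger than the preceding imperfect authentic cadence; the 3 phrases lack an overall antecedent–consequent design and so form a phrase group.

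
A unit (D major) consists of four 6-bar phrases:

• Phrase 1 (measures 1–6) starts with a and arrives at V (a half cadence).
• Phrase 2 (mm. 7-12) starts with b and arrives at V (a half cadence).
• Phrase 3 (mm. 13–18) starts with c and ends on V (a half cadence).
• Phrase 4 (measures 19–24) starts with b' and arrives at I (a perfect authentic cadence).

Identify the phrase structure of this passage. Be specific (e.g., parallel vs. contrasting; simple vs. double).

Four phrases in two halves: the first half (mm. 1–12) ends with a half cadence, the second (bars 13-24) with a perfect authentic cadence — a large antecedent–consequent pair, i.e. a double period.
Phrase 3 begins with different material from phrase 1, making it contrasting.

contrasting double period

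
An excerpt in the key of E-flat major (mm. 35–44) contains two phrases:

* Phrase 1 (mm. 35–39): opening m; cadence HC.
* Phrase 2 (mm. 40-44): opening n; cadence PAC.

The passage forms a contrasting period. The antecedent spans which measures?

measures 35–39

The antecedent is the phrase ending with the weaker cadence (half cadence, phrase 1) and the consequent the one ending more conclusively (perfect authentic cadence, phrase 2); the antecedent is mm. 35-39.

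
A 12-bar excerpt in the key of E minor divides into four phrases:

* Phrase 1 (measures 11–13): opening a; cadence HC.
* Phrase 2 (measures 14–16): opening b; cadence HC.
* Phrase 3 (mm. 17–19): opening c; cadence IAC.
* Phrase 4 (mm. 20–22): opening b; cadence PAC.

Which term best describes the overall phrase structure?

Four phrases in two halves: the first half (bars 11–16) ends with a half cadence, the second (measures 17-22) with a perfect authentic cadence — a large antecedent–consequent pair, i.e. a double period.
Phrase 3 begins with different material from phrase 1, making it contrasting.

contrasting double period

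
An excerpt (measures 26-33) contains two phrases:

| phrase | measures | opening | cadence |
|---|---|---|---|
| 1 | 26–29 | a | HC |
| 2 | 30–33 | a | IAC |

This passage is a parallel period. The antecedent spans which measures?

The antecedent is the phrase ending with the weaker cadence (half cadence, phrase 1) and the consequent the one ending more conclusively (imperfect authentic cadence, phrase 2); the antecedent is measures 26-29.

measures 26–29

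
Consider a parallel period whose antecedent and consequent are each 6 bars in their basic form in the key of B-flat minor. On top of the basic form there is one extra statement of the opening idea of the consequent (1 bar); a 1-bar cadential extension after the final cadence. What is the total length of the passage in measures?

14 measures

Basic parallel period: 6 + 6 = 12 bars.
12 (basic form) + 1 (extra statement) + 1 (cadential extension) = 14.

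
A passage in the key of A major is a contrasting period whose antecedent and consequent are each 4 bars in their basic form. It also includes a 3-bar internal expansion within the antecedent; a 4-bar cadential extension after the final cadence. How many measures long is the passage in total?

15 measures

Basic contrasting period: 4 + 4 = 8 bars.
8 (basic form) + 3 (internal expansion) + 4 (cadential extension) = 15.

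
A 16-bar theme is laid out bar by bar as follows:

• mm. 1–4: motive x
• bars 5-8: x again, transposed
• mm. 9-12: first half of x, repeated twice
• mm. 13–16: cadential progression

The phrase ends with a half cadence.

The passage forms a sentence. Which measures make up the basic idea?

measures 1–4

The presentation of a sentence is the basic idea (measures 1–4) plus its repetition (bars 5-8); the basic idea is therefore mm. 1–4.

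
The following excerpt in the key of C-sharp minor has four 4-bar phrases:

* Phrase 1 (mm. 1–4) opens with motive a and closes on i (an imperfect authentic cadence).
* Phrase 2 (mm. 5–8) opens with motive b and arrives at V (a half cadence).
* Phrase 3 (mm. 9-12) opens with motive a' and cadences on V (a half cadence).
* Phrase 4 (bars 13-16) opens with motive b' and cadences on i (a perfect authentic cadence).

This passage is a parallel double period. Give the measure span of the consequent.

In a double period the four phrases pair into a large antecedent (phrases 1–2, ending half cadence) and a large consequent (phrases 3–4, ending perfect authentic cadence). The consequent spans mm. 9-16.

measures 9–16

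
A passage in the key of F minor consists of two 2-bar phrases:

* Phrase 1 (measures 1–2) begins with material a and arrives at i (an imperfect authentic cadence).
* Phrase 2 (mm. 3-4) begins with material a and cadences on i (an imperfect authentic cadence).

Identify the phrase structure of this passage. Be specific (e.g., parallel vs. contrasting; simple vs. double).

repeated phrase

Both phrases have the same opening (a) and the same cadence (imperfect authentic cadence): the second is a restatement, not a consequent, so this is a repeated phrase rather than a period.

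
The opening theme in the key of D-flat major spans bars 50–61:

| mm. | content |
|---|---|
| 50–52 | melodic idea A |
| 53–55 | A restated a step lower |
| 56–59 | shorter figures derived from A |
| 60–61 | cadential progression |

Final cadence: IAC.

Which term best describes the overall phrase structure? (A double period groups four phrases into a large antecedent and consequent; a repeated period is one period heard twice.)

Basic idea (mm. 50-52) + its repetition (measures 53–55) form the presentation; fragmentation and cadence (bars 56–61) form the continuation — the 12-bar whole is a sentence.

sentence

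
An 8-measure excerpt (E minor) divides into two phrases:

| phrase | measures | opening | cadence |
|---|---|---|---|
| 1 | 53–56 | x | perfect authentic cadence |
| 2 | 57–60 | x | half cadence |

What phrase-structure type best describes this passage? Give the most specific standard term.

phrase group

The second phrase closes with a half cadence, which is not stronger than the first phrase's perfect authentic cadence; without a weak→strong cadential pair there is no antecedent–consequent relationship, so this is a phrase group rather than a period.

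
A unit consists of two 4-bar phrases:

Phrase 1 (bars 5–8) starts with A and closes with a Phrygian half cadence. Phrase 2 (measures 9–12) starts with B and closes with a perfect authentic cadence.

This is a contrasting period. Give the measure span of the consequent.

measures 9–12

The phrase ending with the weaker cadence (Phrygian half cadence) is the antecedent; the one ending more conclusively (perfect authentic cadence) is the consequent. The consequent is measures 9–12.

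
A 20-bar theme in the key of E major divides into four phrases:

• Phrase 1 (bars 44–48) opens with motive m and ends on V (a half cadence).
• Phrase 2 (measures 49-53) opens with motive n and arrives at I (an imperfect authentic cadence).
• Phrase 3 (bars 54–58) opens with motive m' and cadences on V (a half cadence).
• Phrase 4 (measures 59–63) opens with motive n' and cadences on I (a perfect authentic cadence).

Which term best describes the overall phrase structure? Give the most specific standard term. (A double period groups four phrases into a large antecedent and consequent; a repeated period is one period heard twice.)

Four phrases in two halves: the first half (mm. 44–53) ends with an imperfect authentic cadence, the second (mm. 54–63) with a perfect authentic cadence — a large antecedent–consequent pair, i.e. a double period.
Phrase 3 begins with the same material as phrase 1, making it parallel.

parallel double period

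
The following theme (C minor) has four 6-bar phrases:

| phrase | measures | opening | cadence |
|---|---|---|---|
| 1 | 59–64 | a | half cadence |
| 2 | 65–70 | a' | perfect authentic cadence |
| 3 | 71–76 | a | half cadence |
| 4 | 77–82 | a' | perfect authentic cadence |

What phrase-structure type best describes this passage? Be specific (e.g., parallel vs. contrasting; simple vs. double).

repeated period

The cadence pattern HC–PAC–HC–PAC is weak–strong twice, and phrases 3–4 restate phrases 1–2: a period heard twice, not a double period (which would end weakly at phrase 2).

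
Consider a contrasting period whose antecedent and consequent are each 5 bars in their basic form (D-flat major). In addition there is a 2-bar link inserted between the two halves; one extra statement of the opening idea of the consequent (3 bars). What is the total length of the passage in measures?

Basic contrasting period: 5 + 5 = 10 bars.
10 (basic form) + 2 (link) + 3 (extra statement) = 15.

15 measures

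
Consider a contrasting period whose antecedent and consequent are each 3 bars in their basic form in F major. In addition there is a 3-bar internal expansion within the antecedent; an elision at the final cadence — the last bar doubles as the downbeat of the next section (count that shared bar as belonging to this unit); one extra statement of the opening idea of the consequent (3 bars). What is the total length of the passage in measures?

Basic contrasting period: 3 + 3 = 6 bars.
6 (basic form) + 3 (internal expansion) + 3 (extra statement) = 12.
The elision shares a bar with the next section but does not change this unit's count.

12 measures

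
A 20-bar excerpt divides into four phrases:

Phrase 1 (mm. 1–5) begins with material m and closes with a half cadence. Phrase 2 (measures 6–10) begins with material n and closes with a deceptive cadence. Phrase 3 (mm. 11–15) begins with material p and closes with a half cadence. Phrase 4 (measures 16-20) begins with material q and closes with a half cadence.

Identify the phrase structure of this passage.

Phrase 4 ends with a half cadence, no stronger than phrase 2's deceptive cadence, so the four phrases do not form a double period; nor do phrases 3–4 duplicate 1–2, so it is not a repeated period. With no phrase reaching a conclusive cadence, the passage is a phrase group.

phrase group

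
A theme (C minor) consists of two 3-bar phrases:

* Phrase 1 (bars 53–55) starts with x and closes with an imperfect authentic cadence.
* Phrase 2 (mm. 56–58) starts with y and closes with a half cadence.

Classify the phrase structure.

The second phrase closes with a half cadence, which is not stronger than the first phrase's imperfect authentic cadence; without a weak→strong cadential pair there is no antecedent–consequent relationship, so this is a phrase group rather than a period.

phrase group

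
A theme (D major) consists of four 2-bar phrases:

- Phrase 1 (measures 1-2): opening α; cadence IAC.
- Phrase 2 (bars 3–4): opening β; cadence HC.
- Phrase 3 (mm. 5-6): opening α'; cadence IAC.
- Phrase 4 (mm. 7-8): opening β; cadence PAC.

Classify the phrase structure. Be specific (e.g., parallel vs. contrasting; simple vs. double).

parallel double period

Four phrases in two halves: the first half (measures 1–4) ends with a half cadence, the second (bars 5-8) with a perfect authentic cadence — a large antecedent–consequent pair, i.e. a double period.
Phrase 3 begins with the same material as phrase 1, making it parallel.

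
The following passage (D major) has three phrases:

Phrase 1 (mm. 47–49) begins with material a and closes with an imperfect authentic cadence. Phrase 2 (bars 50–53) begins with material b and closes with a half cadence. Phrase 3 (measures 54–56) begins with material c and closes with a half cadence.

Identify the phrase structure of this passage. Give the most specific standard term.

The final phrase closes with a half cadence, which is not stronger than the preceding half cadence; the 3 phrases lack an overall antecedent–consequent design and so form a phrase group.

phrase group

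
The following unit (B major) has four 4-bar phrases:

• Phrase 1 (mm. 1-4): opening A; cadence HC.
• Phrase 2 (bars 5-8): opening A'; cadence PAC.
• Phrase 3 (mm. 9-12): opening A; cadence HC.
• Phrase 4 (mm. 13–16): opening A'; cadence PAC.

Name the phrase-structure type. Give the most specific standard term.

repeated period

The cadence pattern HC–PAC–HC–PAC is weak–strong twice, and phrases 3–4 restate phrases 1–2: a period heard twice, not a double period (which would end weakly at phrase 2).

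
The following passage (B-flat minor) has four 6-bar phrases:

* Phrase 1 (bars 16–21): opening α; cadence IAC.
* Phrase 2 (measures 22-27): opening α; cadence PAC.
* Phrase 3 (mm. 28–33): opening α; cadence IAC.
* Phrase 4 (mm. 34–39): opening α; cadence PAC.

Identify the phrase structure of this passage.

repeated period

The cadence pattern IAC–PAC–IAC–PAC is weak–strong twice, and phrases 3–4 restate phrases 1–2: a period heard twice, not a double period (which would end weakly at phrase 2).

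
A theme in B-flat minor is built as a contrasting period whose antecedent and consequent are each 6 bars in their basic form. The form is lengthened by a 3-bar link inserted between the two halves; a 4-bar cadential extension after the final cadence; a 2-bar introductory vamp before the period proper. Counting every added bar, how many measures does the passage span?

Basic contrasting period: 6 + 6 = 12 bars.
12 (basic form) + 3 (link) + 4 (cadential extension) + 2 (introduction) = 21.

21 measures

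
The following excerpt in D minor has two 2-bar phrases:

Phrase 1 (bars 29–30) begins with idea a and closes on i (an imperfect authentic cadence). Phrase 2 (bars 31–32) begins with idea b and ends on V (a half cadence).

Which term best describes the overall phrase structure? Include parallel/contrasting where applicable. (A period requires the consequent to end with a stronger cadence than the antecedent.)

The second phrase closes with a half cadence, which is not stronger than the first phrase's imperfect authentic cadence; without a weak→strong cadential pair there is no antecedent–consequent relationship, so this is a phrase group rather than a period.

phrase group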